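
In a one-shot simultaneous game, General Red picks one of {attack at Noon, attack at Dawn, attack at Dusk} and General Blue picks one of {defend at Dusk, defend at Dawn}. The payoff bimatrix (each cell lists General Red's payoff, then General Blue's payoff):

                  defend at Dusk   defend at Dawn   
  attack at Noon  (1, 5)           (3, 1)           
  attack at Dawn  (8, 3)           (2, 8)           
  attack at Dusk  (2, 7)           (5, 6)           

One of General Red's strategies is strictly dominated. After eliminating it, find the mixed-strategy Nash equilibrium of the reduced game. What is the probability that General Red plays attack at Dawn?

p = 1/6

General Red's strategy attack at Noon is strictly dominated by attack at Dusk: 2 > 1 and 5 > 3. Eliminate attack at Noon.
General Blue's indifference between defend at Dusk and defend at Dawn determines General Red's mixing probability p:
  General Blue's expected payoff from defend at Dusk: p·3 + (1−p)·7 = -4p + 7
  General Blue's expected payoff from defend at Dawn: p·8 + (1−p)·6 = 2p + 6
  -4p + 7 = 2p + 6  ⇒  -6p = -1  ⇒  p = 1/6.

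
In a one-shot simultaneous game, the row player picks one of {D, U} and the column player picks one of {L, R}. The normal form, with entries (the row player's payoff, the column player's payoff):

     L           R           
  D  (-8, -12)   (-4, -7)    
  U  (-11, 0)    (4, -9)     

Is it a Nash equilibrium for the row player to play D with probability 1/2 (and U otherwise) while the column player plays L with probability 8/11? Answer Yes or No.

Given the row player's mix p = 1/2, the column player's payoff from L is -6 but from R is -8. The column player strictly prefers L, so the column player would not mix.
So the proposed profile is not a Nash equilibrium.

No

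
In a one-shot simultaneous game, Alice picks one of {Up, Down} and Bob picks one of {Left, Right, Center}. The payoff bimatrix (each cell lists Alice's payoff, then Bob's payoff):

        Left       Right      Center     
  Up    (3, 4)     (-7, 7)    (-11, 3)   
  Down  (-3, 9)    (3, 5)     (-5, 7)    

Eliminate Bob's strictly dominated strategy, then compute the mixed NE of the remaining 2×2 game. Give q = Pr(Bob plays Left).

Bob's strategy Center is strictly dominated by Left: 4 > 3 and 9 > 7. Eliminate Center.
Set Alice's expected payoff from Up equal to that from Down:
  Alice's expected payoff from Up: q·3 + (1−q)·(-7) = 10q - 7
  Alice's expected payoff from Down: q·(-3) + (1−q)·3 = -6q + 3
  10q - 7 = -6q + 3  ⇒  16q = 10  ⇒  q = 5/8.

q = 5/8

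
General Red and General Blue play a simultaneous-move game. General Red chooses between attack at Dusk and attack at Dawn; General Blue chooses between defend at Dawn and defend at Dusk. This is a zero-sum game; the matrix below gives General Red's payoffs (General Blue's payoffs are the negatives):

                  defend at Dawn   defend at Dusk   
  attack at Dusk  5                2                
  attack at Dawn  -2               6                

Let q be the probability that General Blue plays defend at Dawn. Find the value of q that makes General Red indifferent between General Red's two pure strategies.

q = 4/11

For General Red to be willing to mix, General Red must be indifferent between attack at Dusk and attack at Dawn, which pins down General Blue's mix.
  General Red's expected payoff from attack at Dusk: q·5 + (1−q)·2 = 3q + 2
  General Red's expected payoff from attack at Dawn: q·(-2) + (1−q)·6 = -8q + 6
  3q + 2 = -8q + 6  ⇒  11q = 4  ⇒  q = 4/11.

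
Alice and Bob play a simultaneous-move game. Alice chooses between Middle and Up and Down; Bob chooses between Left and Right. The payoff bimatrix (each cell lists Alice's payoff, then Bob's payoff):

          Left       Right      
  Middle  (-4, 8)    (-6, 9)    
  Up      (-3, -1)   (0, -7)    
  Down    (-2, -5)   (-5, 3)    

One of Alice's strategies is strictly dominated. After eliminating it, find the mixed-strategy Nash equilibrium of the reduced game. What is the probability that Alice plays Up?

Alice's strategy Middle is strictly dominated by Down: -2 > -4 and -5 > -6. Eliminate Middle.
For Bob to be willing to mix, Bob must be indifferent between Left and Right, which pins down Alice's mix.
  Bob's payoff from Left: p·(-1) + (1−p)·(-5) = 4p - 5
  Bob's payoff from Right: p·(-7) + (1−p)·3 = -10p + 3
  4p - 5 = -10p + 3  ⇒  14p = 8  ⇒  p = 4/7.

p = 4/7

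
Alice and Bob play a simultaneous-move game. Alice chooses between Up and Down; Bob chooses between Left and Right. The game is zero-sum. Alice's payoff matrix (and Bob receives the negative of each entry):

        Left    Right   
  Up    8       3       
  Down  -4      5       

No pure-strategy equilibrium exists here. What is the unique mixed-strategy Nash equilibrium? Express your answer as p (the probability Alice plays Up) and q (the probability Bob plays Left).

p = 9/14, q = 1/7

Alice's mix must leave Bob indifferent between Left and Right.
  Bob's expected payoff from Left: p·(-8) + (1−p)·4 = -12p + 4
  Bob's expected payoff from Right: p·(-3) + (1−p)·(-5) = 2p - 5
  -12p + 4 = 2p - 5  ⇒  -14p = -9  ⇒  p = 9/14.
In a mixed equilibrium Alice is indifferent between Up and Down; this condition fixes q.
  Alice's expected payoff from Up: q·8 + (1−q)·3 = 5q + 3
  Alice's expected payoff from Down: q·(-4) + (1−q)·5 = -9q + 5
  5q + 3 = -9q + 5  ⇒  14q = 2  ⇒  q = 1/7.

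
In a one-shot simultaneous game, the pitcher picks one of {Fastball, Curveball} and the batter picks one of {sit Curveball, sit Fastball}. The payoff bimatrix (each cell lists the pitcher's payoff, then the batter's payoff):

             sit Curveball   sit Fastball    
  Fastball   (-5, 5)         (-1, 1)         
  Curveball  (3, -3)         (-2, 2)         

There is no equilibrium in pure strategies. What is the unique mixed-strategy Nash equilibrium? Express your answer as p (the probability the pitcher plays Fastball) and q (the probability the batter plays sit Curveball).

p = 5/9, q = 1/9

For the batter to be willing to mix, the batter must be indifferent between sit Curveball and sit Fastball, which pins down the pitcher's mix.
  the batter's payoff from sit Curveball: p·5 + (1−p)·(-3) = 8p - 3
  the batter's payoff from sit Fastball: p·1 + (1−p)·2 = -p + 2
  8p - 3 = -p + 2  ⇒  9p = 5  ⇒  p = 5/9.
The batter's mix must leave the pitcher indifferent between Fastball and Curveball.
  the pitcher's payoff to Fastball: q·(-5) + (1−q)·(-1) = -4q - 1
  the pitcher's payoff to Curveball: q·3 + (1−q)·(-2) = 5q - 2
  -4q - 1 = 5q - 2  ⇒  -9q = -1  ⇒  q = 1/9.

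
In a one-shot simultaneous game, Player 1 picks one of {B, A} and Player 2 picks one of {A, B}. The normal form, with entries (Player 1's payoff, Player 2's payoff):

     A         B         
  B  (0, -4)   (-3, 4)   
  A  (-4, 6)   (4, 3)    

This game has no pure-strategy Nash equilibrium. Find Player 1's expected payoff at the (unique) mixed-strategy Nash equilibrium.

-12/11

Player 2's mix must leave Player 1 indifferent between B and A.
  Player 1's payoff from B: q·0 + (1−q)·(-3) = 3q - 3
  Player 1's payoff from A: q·(-4) + (1−q)·4 = -8q + 4
  3q - 3 = -8q + 4  ⇒  11q = 7  ⇒  q = 7/11.
At equilibrium Player 1 is indifferent across rows, so Player 1's payoff equals the payoff from B: (7/11)·0 + (4/11)·(-3) = -12/11.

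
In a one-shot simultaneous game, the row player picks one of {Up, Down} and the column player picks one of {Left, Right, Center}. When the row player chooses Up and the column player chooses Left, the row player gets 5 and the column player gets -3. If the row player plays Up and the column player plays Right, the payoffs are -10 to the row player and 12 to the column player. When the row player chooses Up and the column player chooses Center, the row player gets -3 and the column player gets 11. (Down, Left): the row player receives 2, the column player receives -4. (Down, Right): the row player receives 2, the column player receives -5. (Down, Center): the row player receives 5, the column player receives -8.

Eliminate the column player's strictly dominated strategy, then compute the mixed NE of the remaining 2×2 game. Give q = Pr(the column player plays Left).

q = 4/5

The column player's strategy Center is strictly dominated by Right: 12 > 11 and -5 > -8. Eliminate Center.
The column player's mix must leave the row player indifferent between Up and Down.
  the row player's payoff from Up: q·5 + (1−q)·(-10) = 15q - 10
  the row player's payoff from Down: q·2 + (1−q)·2 = 2
  15q - 10 = 2  ⇒  15q = 12  ⇒  q = 4/5.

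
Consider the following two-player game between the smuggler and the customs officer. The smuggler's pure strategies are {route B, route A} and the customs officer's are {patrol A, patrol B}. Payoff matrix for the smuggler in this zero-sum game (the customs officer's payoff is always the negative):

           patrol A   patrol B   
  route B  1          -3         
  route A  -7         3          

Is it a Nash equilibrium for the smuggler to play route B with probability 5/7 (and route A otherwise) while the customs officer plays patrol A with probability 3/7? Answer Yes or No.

Check the customs officer's indifference given the smuggler's mix p = 5/7:
  payoff from patrol A = 9/7; payoff from patrol B = 9/7 — equal.
Check the smuggler's indifference given the customs officer's mix q = 3/7:
  payoff from route B = -9/7; payoff from route A = -9/7 — equal.
Both players are indifferent, so neither can profitably deviate.

Yes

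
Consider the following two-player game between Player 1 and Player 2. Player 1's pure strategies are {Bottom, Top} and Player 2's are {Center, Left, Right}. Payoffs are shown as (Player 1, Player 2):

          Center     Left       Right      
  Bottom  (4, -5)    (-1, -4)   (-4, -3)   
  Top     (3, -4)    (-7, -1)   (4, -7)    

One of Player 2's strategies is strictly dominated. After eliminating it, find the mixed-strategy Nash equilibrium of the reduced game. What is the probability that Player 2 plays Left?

q = 4/7

Player 2's strategy Center is strictly dominated by Left: -4 > -5 and -1 > -4. Eliminate Center.
Player 2's mix must leave Player 1 indifferent between Bottom and Top.
  Player 1's payoff to Bottom: q·(-1) + (1−q)·(-4) = 3q - 4
  Player 1's payoff to Top: q·(-7) + (1−q)·4 = -11q + 4
  3q - 4 = -11q + 4  ⇒  14q = 8  ⇒  q = 4/7.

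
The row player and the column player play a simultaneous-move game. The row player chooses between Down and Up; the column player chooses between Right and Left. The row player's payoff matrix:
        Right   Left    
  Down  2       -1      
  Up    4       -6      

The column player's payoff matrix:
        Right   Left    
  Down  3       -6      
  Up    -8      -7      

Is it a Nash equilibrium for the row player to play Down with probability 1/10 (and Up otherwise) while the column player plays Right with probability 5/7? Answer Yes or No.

Check the column player's indifference given the row player's mix p = 1/10:
  payoff from Right = -69/10; payoff from Left = -69/10 — equal.
Check the row player's indifference given the column player's mix q = 5/7:
  payoff from Down = 8/7; payoff from Up = 8/7 — equal.
Both players are indifferent, so neither can profitably deviate.

Yes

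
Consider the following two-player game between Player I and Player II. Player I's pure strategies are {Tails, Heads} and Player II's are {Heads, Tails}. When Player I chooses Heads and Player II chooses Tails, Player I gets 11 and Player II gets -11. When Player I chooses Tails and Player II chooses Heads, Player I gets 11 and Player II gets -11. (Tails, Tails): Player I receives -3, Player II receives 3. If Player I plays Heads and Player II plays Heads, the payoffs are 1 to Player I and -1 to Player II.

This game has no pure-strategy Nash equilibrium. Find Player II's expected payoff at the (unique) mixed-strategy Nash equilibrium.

-31/6

Player I's mix must leave Player II indifferent between Heads and Tails.
  Player II's payoff to Heads: p·(-11) + (1−p)·(-1) = -10p - 1
  Player II's payoff to Tails: p·3 + (1−p)·(-11) = 14p - 11
  -10p - 1 = 14p - 11  ⇒  -24p = -10  ⇒  p = 5/12.
At equilibrium Player II is indifferent across columns, so Player II's payoff equals the payoff from Heads: (5/12)·(-11) + (7/12)·(-1) = -31/6.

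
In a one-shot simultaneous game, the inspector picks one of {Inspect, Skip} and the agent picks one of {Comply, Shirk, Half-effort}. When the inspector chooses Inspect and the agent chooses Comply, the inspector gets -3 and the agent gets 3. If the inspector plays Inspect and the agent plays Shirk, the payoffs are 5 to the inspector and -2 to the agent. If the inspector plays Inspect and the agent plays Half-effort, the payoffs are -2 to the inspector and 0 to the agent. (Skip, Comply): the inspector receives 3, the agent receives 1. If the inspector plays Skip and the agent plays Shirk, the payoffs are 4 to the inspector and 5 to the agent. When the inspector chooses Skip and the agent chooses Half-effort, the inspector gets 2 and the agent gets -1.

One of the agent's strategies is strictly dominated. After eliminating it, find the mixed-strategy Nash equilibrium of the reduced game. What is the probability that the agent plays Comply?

q = 1/7

The agent's strategy Half-effort is strictly dominated by Comply: 3 > 0 and 1 > -1. Eliminate Half-effort.
Set the inspector's expected payoff from Inspect equal to that from Skip:
  the inspector's expected payoff from Inspect: q·(-3) + (1−q)·5 = -8q + 5
  the inspector's expected payoff from Skip: q·3 + (1−q)·4 = -q + 4
  -8q + 5 = -q + 4  ⇒  -7q = -1  ⇒  q = 1/7.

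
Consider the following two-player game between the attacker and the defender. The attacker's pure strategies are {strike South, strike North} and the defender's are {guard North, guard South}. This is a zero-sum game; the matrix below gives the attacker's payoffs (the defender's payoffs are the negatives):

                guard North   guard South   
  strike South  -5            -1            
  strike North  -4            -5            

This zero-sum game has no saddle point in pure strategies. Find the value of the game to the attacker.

In a mixed equilibrium the attacker is indifferent between strike South and strike North; this condition fixes q.
  the attacker's expected payoff from strike South: q·(-5) + (1−q)·(-1) = -4q - 1
  the attacker's expected payoff from strike North: q·(-4) + (1−q)·(-5) = q - 5
  -4q - 1 = q - 5  ⇒  -5q = -4  ⇒  q = 4/5.
The value is the attacker's expected payoff against this mix (using strike South): (4/5)·(-5) + (1/5)·(-1) = -21/5.

v = -21/5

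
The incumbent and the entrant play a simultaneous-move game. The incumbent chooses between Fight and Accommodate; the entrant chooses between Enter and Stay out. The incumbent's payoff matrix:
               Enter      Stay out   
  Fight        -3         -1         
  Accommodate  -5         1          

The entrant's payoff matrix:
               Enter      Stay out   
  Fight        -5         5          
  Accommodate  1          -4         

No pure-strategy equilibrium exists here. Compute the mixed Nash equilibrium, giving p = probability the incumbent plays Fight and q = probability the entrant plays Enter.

The entrant's indifference between Enter and Stay out determines the incumbent's mixing probability p:
  the entrant's payoff from Enter: p·(-5) + (1−p)·1 = -6p + 1
  the entrant's payoff from Stay out: p·5 + (1−p)·(-4) = 9p - 4
  -6p + 1 = 9p - 4  ⇒  -15p = -5  ⇒  p = 1/3.
The incumbent's indifference between Fight and Accommodate determines the entrant's mixing probability q:
  the incumbent's expected payoff from Fight: q·(-3) + (1−q)·(-1) = -2q - 1
  the incumbent's expected payoff from Accommodate: q·(-5) + (1−q)·1 = -6q + 1
  -2q - 1 = -6q + 1  ⇒  4q = 2  ⇒  q = 1/2.

p = 1/3, q = 1/2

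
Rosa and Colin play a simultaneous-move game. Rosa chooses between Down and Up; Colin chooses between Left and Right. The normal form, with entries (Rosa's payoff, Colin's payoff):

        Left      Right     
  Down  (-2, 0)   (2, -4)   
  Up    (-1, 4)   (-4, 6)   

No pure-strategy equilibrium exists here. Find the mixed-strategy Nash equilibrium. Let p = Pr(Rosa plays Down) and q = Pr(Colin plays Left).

In a mixed equilibrium Colin is indifferent between Left and Right; this condition fixes p.
  Colin's expected payoff from Left: p·0 + (1−p)·4 = -4p + 4
  Colin's expected payoff from Right: p·(-4) + (1−p)·6 = -10p + 6
  -4p + 4 = -10p + 6  ⇒  6p = 2  ⇒  p = 1/3.
In a mixed equilibrium Rosa is indifferent between Down and Up; this condition fixes q.
  Rosa's payoff from Down: q·(-2) + (1−q)·2 = -4q + 2
  Rosa's payoff from Up: q·(-1) + (1−q)·(-4) = 3q - 4
  -4q + 2 = 3q - 4  ⇒  -7q = -6  ⇒  q = 6/7.

p = 1/3, q = 6/7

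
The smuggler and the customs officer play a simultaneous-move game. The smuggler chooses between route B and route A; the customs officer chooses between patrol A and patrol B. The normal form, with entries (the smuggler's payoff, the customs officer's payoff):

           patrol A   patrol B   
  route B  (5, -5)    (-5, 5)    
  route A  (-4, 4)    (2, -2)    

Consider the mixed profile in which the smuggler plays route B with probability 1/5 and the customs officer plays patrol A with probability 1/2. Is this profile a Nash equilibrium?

No

Given the smuggler's mix p = 1/5, the customs officer's payoff from patrol A is 11/5 but from patrol B is -3/5. The customs officer strictly prefers patrol A, so the customs officer would not mix.
So the proposed profile is not a Nash equilibrium.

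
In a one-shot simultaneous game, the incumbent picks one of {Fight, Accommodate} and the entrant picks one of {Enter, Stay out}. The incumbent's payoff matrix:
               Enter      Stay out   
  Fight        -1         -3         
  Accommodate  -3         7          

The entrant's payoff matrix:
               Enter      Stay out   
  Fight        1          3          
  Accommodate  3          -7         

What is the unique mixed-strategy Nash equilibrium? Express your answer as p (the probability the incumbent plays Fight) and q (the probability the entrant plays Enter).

The incumbent's mix must leave the entrant indifferent between Enter and Stay out.
  the entrant's expected payoff from Enter: p·1 + (1−p)·3 = -2p + 3
  the entrant's expected payoff from Stay out: p·3 + (1−p)·(-7) = 10p - 7
  -2p + 3 = 10p - 7  ⇒  -12p = -10  ⇒  p = 5/6.
In a mixed equilibrium the incumbent is indifferent between Fight and Accommodate; this condition fixes q.
  the incumbent's payoff to Fight: q·(-1) + (1−q)·(-3) = 2q - 3
  the incumbent's payoff to Accommodate: q·(-3) + (1−q)·7 = -10q + 7
  2q - 3 = -10q + 7  ⇒  12q = 10  ⇒  q = 5/6.

p = 5/6, q = 5/6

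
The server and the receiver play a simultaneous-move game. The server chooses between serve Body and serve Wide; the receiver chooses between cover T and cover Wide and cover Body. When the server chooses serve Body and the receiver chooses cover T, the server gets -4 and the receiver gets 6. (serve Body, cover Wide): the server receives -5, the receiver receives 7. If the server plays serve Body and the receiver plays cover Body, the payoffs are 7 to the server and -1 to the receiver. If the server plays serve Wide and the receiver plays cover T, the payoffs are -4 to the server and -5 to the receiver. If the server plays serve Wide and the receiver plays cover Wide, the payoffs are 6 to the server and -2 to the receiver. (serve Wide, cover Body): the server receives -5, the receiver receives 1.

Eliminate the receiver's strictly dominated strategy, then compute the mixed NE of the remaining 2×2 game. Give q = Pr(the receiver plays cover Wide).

The receiver's strategy cover T is strictly dominated by cover Wide: 7 > 6 and -2 > -5. Eliminate cover T.
In a mixed equilibrium the server is indifferent between serve Body and serve Wide; this condition fixes q.
  the server's expected payoff from serve Body: q·(-5) + (1−q)·7 = -12q + 7
  the server's expected payoff from serve Wide: q·6 + (1−q)·(-5) = 11q - 5
  -12q + 7 = 11q - 5  ⇒  -23q = -12  ⇒  q = 12/23.

q = 12/23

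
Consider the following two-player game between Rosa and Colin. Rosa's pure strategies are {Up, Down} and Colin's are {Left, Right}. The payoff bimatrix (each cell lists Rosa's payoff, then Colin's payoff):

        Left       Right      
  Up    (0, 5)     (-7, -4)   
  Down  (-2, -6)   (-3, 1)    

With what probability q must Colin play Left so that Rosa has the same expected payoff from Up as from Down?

q = 2/3

Colin's mix must leave Rosa indifferent between Up and Down.
  Rosa's payoff from Up: q·0 + (1−q)·(-7) = 7q - 7
  Rosa's payoff from Down: q·(-2) + (1−q)·(-3) = q - 3
  7q - 7 = q - 3  ⇒  6q = 4  ⇒  q = 2/3.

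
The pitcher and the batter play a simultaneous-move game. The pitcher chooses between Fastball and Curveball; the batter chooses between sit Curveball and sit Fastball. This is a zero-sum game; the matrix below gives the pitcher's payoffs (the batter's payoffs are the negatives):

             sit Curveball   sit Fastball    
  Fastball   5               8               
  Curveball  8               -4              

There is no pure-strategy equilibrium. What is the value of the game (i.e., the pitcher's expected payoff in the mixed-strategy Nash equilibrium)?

v = 28/5

For the pitcher to be willing to mix, the pitcher must be indifferent between Fastball and Curveball, which pins down the batter's mix.
  the pitcher's expected payoff from Fastball: q·5 + (1−q)·8 = -3q + 8
  the pitcher's expected payoff from Curveball: q·8 + (1−q)·(-4) = 12q - 4
  -3q + 8 = 12q - 4  ⇒  -15q = -12  ⇒  q = 4/5.
The value is the pitcher's expected payoff against this mix (using Fastball): (4/5)·5 + (1/5)·8 = 28/5.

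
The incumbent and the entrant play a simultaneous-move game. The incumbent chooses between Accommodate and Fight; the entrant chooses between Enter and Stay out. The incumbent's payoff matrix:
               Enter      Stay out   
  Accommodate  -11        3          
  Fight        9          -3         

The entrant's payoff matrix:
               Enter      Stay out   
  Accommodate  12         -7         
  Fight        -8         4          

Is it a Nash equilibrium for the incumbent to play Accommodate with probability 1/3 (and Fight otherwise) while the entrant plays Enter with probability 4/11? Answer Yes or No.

Given the incumbent's mix p = 1/3, the entrant's payoff from Enter is -4/3 but from Stay out is 1/3. The entrant strictly prefers Stay out, so the entrant would not mix.
So the proposed profile is not a Nash equilibrium.

No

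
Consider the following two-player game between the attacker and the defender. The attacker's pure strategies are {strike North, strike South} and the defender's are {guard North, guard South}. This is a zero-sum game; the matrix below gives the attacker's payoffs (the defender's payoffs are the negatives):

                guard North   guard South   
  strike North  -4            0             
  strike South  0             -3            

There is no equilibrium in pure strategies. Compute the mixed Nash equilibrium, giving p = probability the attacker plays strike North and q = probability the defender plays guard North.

p = 3/7, q = 3/7

Set the defender's expected payoff from guard North equal to that from guard South:
  the defender's payoff from guard North: p·4 + (1−p)·0 = 4p
  the defender's payoff from guard South: p·0 + (1−p)·3 = -3p + 3
  4p = -3p + 3  ⇒  7p = 3  ⇒  p = 3/7.
For the attacker to be willing to mix, the attacker must be indifferent between strike North and strike South, which pins down the defender's mix.
  the attacker's expected payoff from strike North: q·(-4) + (1−q)·0 = -4q
  the attacker's expected payoff from strike South: q·0 + (1−q)·(-3) = 3q - 3
  -4q = 3q - 3  ⇒  -7q = -3  ⇒  q = 3/7.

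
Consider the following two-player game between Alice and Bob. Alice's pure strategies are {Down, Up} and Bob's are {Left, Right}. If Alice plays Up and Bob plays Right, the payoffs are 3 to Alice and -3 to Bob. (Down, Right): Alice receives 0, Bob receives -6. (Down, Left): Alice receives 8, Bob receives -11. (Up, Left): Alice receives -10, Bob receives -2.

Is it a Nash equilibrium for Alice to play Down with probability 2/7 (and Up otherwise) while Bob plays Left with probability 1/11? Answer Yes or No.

No

Given Alice's mix p = 2/7, Bob's payoff from Left is -32/7 but from Right is -27/7. Bob strictly prefers Right, so Bob would not mix.
So the proposed profile is not a Nash equilibrium.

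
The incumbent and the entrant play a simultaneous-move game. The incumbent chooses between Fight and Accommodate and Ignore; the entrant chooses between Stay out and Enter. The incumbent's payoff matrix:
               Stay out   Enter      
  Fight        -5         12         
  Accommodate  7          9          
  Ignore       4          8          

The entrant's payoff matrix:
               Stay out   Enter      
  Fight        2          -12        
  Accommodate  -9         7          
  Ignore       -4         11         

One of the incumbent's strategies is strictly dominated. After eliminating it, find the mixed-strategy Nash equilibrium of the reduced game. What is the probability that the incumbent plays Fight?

The incumbent's strategy Ignore is strictly dominated by Accommodate: 7 > 4 and 9 > 8. Eliminate Ignore.
In a mixed equilibrium the entrant is indifferent between Stay out and Enter; this condition fixes p.
  the entrant's payoff from Stay out: p·2 + (1−p)·(-9) = 11p - 9
  the entrant's payoff from Enter: p·(-12) + (1−p)·7 = -19p + 7
  11p - 9 = -19p + 7  ⇒  30p = 16  ⇒  p = 8/15.

p = 8/15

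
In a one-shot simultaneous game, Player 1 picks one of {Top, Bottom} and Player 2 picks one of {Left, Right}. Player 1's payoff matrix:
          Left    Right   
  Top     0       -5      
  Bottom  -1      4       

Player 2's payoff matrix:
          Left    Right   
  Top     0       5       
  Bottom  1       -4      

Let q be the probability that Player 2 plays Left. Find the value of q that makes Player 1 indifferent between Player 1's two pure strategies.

For Player 1 to be willing to mix, Player 1 must be indifferent between Top and Bottom, which pins down Player 2's mix.
  Player 1's payoff from Top: q·0 + (1−q)·(-5) = 5q - 5
  Player 1's payoff from Bottom: q·(-1) + (1−q)·4 = -5q + 4
  5q - 5 = -5q + 4  ⇒  10q = 9  ⇒  q = 9/10.

q = 9/10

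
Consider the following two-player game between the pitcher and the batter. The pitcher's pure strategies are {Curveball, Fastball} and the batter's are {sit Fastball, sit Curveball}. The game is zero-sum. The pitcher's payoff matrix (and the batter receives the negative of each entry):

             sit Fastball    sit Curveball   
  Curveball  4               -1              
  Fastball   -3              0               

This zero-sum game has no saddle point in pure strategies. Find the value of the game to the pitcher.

For the pitcher to be willing to mix, the pitcher must be indifferent between Curveball and Fastball, which pins down the batter's mix.
  the pitcher's expected payoff from Curveball: q·4 + (1−q)·(-1) = 5q - 1
  the pitcher's expected payoff from Fastball: q·(-3) + (1−q)·0 = -3q
  5q - 1 = -3q  ⇒  8q = 1  ⇒  q = 1/8.
The value is the pitcher's expected payoff against this mix (using Curveball): (1/8)·4 + (7/8)·(-1) = -3/8.

v = -3/8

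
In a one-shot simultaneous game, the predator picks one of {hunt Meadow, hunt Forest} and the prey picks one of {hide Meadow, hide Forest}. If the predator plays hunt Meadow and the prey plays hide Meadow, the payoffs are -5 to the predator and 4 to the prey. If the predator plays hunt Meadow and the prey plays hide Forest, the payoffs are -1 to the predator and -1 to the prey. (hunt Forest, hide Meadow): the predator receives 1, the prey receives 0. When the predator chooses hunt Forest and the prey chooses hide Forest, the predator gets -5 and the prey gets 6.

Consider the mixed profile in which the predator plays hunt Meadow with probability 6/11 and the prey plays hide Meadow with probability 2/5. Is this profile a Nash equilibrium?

Check the prey's indifference given the predator's mix p = 6/11:
  payoff from hide Meadow = 24/11; payoff from hide Forest = 24/11 — equal.
Check the predator's indifference given the prey's mix q = 2/5:
  payoff from hunt Meadow = -13/5; payoff from hunt Forest = -13/5 — equal.
Both players are indifferent, so neither can profitably deviate.

Yes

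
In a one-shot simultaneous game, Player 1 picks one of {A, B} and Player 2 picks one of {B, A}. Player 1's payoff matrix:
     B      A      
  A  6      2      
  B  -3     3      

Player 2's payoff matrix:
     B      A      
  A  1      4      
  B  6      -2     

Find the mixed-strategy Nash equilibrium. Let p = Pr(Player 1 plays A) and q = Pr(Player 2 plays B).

Player 2's indifference between B and A determines Player 1's mixing probability p:
  Player 2's payoff from B: p·1 + (1−p)·6 = -5p + 6
  Player 2's payoff from A: p·4 + (1−p)·(-2) = 6p - 2
  -5p + 6 = 6p - 2  ⇒  -11p = -8  ⇒  p = 8/11.
Player 1's indifference between A and B determines Player 2's mixing probability q:
  Player 1's expected payoff from A: q·6 + (1−q)·2 = 4q + 2
  Player 1's expected payoff from B: q·(-3) + (1−q)·3 = -6q + 3
  4q + 2 = -6q + 3  ⇒  10q = 1  ⇒  q = 1/10.

p = 8/11, q = 1/10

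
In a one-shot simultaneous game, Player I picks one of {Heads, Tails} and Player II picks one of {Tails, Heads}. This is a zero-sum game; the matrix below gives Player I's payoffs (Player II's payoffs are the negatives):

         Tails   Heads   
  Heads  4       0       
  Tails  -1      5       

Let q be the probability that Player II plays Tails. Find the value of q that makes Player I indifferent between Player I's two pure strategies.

Player II's mix must leave Player I indifferent between Heads and Tails.
  Player I's payoff to Heads: q·4 + (1−q)·0 = 4q
  Player I's payoff to Tails: q·(-1) + (1−q)·5 = -6q + 5
  4q = -6q + 5  ⇒  10q = 5  ⇒  q = 1/2.

q = 1/2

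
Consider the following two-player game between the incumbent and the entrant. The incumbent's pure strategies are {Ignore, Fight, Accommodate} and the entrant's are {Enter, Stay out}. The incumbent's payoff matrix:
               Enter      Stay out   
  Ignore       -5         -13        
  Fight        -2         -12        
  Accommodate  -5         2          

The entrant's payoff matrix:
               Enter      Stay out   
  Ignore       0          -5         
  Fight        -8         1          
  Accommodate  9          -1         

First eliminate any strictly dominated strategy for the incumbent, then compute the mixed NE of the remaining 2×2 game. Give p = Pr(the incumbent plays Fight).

The incumbent's strategy Ignore is strictly dominated by Fight: -2 > -5 and -12 > -13. Eliminate Ignore.
In a mixed equilibrium the entrant is indifferent between Enter and Stay out; this condition fixes p.
  the entrant's expected payoff from Enter: p·(-8) + (1−p)·9 = -17p + 9
  the entrant's expected payoff from Stay out: p·1 + (1−p)·(-1) = 2p - 1
  -17p + 9 = 2p - 1  ⇒  -19p = -10  ⇒  p = 10/19.

p = 10/19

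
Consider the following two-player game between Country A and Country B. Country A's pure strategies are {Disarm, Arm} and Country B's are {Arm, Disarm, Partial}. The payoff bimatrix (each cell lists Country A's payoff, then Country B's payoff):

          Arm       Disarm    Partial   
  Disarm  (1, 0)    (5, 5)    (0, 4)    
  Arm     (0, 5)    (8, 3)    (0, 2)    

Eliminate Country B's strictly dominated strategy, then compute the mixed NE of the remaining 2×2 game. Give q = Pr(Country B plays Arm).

Country B's strategy Partial is strictly dominated by Disarm: 5 > 4 and 3 > 2. Eliminate Partial.
Country B's mix must leave Country A indifferent between Disarm and Arm.
  Country A's payoff to Disarm: q·1 + (1−q)·5 = -4q + 5
  Country A's payoff to Arm: q·0 + (1−q)·8 = -8q + 8
  -4q + 5 = -8q + 8  ⇒  4q = 3  ⇒  q = 3/4.

q = 3/4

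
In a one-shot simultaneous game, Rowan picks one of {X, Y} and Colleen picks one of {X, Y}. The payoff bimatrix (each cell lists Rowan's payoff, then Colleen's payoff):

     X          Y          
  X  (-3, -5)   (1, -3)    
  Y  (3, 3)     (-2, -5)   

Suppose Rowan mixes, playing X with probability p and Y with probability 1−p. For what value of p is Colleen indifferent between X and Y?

p = 4/5

For Colleen to be willing to mix, Colleen must be indifferent between X and Y, which pins down Rowan's mix.
  Colleen's payoff to X: p·(-5) + (1−p)·3 = -8p + 3
  Colleen's payoff to Y: p·(-3) + (1−p)·(-5) = 2p - 5
  -8p + 3 = 2p - 5  ⇒  -10p = -8  ⇒  p = 4/5.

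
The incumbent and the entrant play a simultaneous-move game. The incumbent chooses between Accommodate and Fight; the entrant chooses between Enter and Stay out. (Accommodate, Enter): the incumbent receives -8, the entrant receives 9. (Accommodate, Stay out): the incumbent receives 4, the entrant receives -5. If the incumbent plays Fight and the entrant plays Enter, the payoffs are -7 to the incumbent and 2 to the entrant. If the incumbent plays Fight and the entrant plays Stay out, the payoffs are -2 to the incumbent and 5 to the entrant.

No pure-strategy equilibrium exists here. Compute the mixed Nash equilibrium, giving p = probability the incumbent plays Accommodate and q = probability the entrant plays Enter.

p = 3/17, q = 6/7

In a mixed equilibrium the entrant is indifferent between Enter and Stay out; this condition fixes p.
  the entrant's payoff from Enter: p·9 + (1−p)·2 = 7p + 2
  the entrant's payoff from Stay out: p·(-5) + (1−p)·5 = -10p + 5
  7p + 2 = -10p + 5  ⇒  17p = 3  ⇒  p = 3/17.
The entrant's mix must leave the incumbent indifferent between Accommodate and Fight.
  the incumbent's expected payoff from Accommodate: q·(-8) + (1−q)·4 = -12q + 4
  the incumbent's expected payoff from Fight: q·(-7) + (1−q)·(-2) = -5q - 2
  -12q + 4 = -5q - 2  ⇒  -7q = -6  ⇒  q = 6/7.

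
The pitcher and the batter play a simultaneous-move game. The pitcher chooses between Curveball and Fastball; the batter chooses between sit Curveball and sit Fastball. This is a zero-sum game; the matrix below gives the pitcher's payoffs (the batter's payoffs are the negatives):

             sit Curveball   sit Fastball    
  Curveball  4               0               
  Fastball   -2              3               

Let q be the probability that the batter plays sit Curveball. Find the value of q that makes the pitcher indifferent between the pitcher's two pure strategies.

For the pitcher to be willing to mix, the pitcher must be indifferent between Curveball and Fastball, which pins down the batter's mix.
  the pitcher's payoff to Curveball: q·4 + (1−q)·0 = 4q
  the pitcher's payoff to Fastball: q·(-2) + (1−q)·3 = -5q + 3
  4q = -5q + 3  ⇒  9q = 3  ⇒  q = 1/3.

q = 1/3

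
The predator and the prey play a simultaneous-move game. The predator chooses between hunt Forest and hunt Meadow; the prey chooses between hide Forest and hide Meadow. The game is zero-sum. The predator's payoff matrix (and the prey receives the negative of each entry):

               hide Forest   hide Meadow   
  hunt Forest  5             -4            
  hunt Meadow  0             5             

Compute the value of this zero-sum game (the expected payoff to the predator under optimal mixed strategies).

v = 25/14

Set the predator's expected payoff from hunt Forest equal to that from hunt Meadow:
  the predator's expected payoff from hunt Forest: q·5 + (1−q)·(-4) = 9q - 4
  the predator's expected payoff from hunt Meadow: q·0 + (1−q)·5 = -5q + 5
  9q - 4 = -5q + 5  ⇒  14q = 9  ⇒  q = 9/14.
The value is the predator's expected payoff against this mix (using hunt Forest): (9/14)·5 + (5/14)·(-4) = 25/14.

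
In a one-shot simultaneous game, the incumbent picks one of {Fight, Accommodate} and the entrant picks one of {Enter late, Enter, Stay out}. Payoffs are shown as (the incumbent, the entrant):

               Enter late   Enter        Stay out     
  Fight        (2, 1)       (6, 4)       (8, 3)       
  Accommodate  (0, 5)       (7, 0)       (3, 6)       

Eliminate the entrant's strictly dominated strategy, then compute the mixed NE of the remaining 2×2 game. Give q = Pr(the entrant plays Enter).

The entrant's strategy Enter late is strictly dominated by Stay out: 3 > 1 and 6 > 5. Eliminate Enter late.
Set the incumbent's expected payoff from Fight equal to that from Accommodate:
  the incumbent's payoff from Fight: q·6 + (1−q)·8 = -2q + 8
  the incumbent's payoff from Accommodate: q·7 + (1−q)·3 = 4q + 3
  -2q + 8 = 4q + 3  ⇒  -6q = -5  ⇒  q = 5/6.

q = 5/6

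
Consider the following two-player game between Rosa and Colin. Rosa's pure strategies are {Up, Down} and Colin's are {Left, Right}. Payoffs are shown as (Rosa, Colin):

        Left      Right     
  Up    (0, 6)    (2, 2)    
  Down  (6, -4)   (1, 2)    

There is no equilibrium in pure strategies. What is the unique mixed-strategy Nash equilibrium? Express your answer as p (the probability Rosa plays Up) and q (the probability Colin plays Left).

p = 3/5, q = 1/7

Colin's indifference between Left and Right determines Rosa's mixing probability p:
  Colin's payoff from Left: p·6 + (1−p)·(-4) = 10p - 4
  Colin's payoff from Right: p·2 + (1−p)·2 = 2
  10p - 4 = 2  ⇒  10p = 6  ⇒  p = 3/5.
For Rosa to be willing to mix, Rosa must be indifferent between Up and Down, which pins down Colin's mix.
  Rosa's expected payoff from Up: q·0 + (1−q)·2 = -2q + 2
  Rosa's expected payoff from Down: q·6 + (1−q)·1 = 5q + 1
  -2q + 2 = 5q + 1  ⇒  -7q = -1  ⇒  q = 1/7.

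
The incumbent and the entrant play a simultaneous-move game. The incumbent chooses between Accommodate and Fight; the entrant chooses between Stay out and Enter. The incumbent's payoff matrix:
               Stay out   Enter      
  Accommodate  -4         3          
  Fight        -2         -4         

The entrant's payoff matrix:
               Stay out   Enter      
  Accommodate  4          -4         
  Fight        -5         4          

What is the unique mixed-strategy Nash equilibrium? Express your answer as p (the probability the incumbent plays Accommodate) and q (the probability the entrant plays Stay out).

The entrant's indifference between Stay out and Enter determines the incumbent's mixing probability p:
  the entrant's expected payoff from Stay out: p·4 + (1−p)·(-5) = 9p - 5
  the entrant's expected payoff from Enter: p·(-4) + (1−p)·4 = -8p + 4
  9p - 5 = -8p + 4  ⇒  17p = 9  ⇒  p = 9/17.
The incumbent's indifference between Accommodate and Fight determines the entrant's mixing probability q:
  the incumbent's payoff from Accommodate: q·(-4) + (1−q)·3 = -7q + 3
  the incumbent's payoff from Fight: q·(-2) + (1−q)·(-4) = 2q - 4
  -7q + 3 = 2q - 4  ⇒  -9q = -7  ⇒  q = 7/9.

p = 9/17, q = 7/9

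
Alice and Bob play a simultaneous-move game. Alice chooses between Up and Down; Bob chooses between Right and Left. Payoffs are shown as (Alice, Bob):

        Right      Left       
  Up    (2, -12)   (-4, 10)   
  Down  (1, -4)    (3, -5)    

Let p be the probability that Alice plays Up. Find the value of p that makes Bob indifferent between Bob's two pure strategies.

p = 1/23

In a mixed equilibrium Bob is indifferent between Right and Left; this condition fixes p.
  Bob's payoff from Right: p·(-12) + (1−p)·(-4) = -8p - 4
  Bob's payoff from Left: p·10 + (1−p)·(-5) = 15p - 5
  -8p - 4 = 15p - 5  ⇒  -23p = -1  ⇒  p = 1/23.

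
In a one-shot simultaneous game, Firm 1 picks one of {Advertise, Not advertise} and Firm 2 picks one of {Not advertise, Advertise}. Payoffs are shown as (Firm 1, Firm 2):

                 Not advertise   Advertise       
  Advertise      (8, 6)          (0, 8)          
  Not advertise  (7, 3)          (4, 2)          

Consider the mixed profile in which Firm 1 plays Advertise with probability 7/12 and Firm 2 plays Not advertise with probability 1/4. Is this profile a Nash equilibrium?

Given Firm 1's mix p = 7/12, Firm 2's payoff from Not advertise is 19/4 but from Advertise is 11/2. Firm 2 strictly prefers Advertise, so Firm 2 would not mix.
So the proposed profile is not a Nash equilibrium.

No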